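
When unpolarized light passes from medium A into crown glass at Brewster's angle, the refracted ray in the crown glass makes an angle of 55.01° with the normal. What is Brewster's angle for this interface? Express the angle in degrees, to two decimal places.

At Brewster's angle the reflected and refracted rays are perpendicular, so θ_B + θ_t = 90°.
θ_B = 90° − 55.01° = 34.99°.

θ_B ≈ 34.99°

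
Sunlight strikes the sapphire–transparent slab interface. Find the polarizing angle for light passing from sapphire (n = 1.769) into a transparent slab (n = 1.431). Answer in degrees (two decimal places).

At Brewster's angle the reflected and refracted rays are perpendicular, which with Snell's law gives tan θ_B = n₂/n₁.
Here n₂/n₁ = 1.431/1.769 = 0.8089, and Brewster's law gives tan θ_B = n₂/n₁.
θ_B = arctan(0.8089) = 38.97°.

θ_B ≈ 38.97°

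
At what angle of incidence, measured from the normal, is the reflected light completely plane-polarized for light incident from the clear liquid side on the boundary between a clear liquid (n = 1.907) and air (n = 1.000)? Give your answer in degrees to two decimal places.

Brewster's condition: tan θ_B = n₂/n₁ = 1.000/1.907 = 0.5244.
So θ_B = arctan 0.5244 = 27.67°.

θ_B ≈ 27.67°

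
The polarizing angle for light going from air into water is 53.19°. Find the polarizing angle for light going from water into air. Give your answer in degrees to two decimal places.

θ_B' ≈ 36.81°

Reversing the direction swaps n₁ and n₂, so tan θ_B' = 1/tan θ_B and θ_B' = 90° − θ_B.
Hence θ_B' = 90° − 53.19° = 36.81°.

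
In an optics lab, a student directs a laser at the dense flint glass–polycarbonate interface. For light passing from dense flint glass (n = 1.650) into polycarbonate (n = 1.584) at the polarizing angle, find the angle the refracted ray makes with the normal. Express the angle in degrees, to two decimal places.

First find Brewster's angle: tan θ_B = 1.584/1.650 = 0.9600, giving θ_B = 43.83°.
The refracted ray is perpendicular to the reflected ray, so θ_t = 90° − θ_B = 46.17°.

θ_t ≈ 46.17°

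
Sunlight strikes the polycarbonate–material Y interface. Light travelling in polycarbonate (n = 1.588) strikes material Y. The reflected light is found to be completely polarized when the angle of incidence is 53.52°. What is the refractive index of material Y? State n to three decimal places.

n ≈ 2.148

Full polarization of the reflected beam means tan θ_B = n₂/n₁, where n₁ is the incident medium (polycarbonate).
n₂ = n₁ tan θ_B = 1.588 × tan 53.52° = 2.148.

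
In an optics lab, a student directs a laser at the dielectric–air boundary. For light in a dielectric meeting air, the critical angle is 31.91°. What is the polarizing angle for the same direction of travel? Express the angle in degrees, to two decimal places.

n₂/n₁ = sin θ_c = sin 31.91° = 0.5286.
tan θ_B equals the same ratio, so θ_B = arctan(0.5286) = 27.86°.

θ_B ≈ 27.86°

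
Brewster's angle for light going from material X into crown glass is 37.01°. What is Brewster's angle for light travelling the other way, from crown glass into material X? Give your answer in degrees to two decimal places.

Reversing the direction swaps n₁ and n₂, so tan θ_B' = 1/tan θ_B and θ_B' = 90° − θ_B.
Hence θ_B' = 90° − 37.01° = 52.99°.

θ_B' ≈ 52.99°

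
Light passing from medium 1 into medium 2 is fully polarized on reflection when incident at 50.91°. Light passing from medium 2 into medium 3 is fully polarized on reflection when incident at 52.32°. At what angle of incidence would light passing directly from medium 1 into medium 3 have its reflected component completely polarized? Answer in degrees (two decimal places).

n₂/n₁ = tan 50.91° = 1.2309 and n₃/n₂ = tan 52.32° = 1.2948.
So n₃/n₁ = (n₂/n₁)(n₃/n₂) = 1.2309 × 1.2948 = 1.5938.
θ_B(1→3) = arctan(1.5938) = 57.89°.

θ_B ≈ 57.89°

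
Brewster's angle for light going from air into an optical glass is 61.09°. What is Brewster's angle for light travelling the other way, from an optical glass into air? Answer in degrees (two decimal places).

The two Brewster angles are complementary: θ_B' = 90° − θ_B = 90° − 61.09° = 28.91°.

θ_B' ≈ 28.91°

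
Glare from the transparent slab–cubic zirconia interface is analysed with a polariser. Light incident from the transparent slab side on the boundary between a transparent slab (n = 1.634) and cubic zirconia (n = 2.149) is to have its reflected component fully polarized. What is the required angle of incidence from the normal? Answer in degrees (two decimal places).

θ_B ≈ 52.75°

Brewster's condition: tan θ_B = n₂/n₁ = 2.149/1.634 = 1.3152.
θ_B = arctan(1.3152) = 52.75°.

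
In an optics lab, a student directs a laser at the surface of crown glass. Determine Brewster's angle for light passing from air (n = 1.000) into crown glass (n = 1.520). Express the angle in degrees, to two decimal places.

θ_B ≈ 56.66°

Here n₂/n₁ = 1.520/1.000 = 1.5200, and Brewster's law gives tan θ_B = n₂/n₁.
θ_B = arctan(1.5200) = 56.66°.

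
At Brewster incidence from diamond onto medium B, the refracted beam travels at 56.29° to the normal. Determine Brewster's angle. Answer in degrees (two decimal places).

Since the reflected and refracted rays are at right angles at the polarizing angle, θ_B + θ_t = 90°.
So θ_B = 90° − θ_t = 90° − 56.29° = 33.71°.

θ_B ≈ 33.71°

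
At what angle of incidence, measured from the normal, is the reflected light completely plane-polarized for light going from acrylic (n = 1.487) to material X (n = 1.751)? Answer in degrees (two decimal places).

θ_B ≈ 49.66°

The reflected p-component vanishes when tan θ_B = n₂/n₁.
tan θ_B = n₂/n₁ = 1.751/1.487 = 1.1775. Taking the arctangent, θ_B = 49.66°.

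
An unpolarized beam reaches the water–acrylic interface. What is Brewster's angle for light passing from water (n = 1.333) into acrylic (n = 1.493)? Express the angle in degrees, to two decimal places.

Brewster's condition: tan θ_B = n₂/n₁ = 1.493/1.333 = 1.1200.
So θ_B = arctan 1.1200 = 48.24°.

θ_B ≈ 48.24°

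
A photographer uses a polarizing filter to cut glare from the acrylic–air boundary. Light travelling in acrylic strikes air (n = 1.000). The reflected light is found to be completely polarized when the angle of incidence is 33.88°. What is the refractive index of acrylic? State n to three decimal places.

n ≈ 1.489

Full polarization of the reflected beam means tan θ_B = n₂/n₁, where n₁ is the incident medium (acrylic).
n₁ = n₂ / tan θ_B = 1.000 / tan 33.88° = 1.489.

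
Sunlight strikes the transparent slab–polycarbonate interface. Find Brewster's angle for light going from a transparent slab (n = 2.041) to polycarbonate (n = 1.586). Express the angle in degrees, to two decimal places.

The reflected p-component vanishes when tan θ_B = n₂/n₁.
Here n₂/n₁ = 1.586/2.041 = 0.7771, and Brewster's law gives tan θ_B = n₂/n₁.
So θ_B = arctan 0.7771 = 37.85°.

θ_B ≈ 37.85°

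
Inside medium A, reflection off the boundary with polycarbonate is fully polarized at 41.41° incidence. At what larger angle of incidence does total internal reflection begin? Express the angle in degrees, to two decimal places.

tan θ_B = n₂/n₁ = tan 41.41° = 0.8819.
Total internal reflection: sin θ_c = n₂/n₁ = 0.8819.
θ_c = arcsin(0.8819) = 61.88°.

θ_c ≈ 61.88°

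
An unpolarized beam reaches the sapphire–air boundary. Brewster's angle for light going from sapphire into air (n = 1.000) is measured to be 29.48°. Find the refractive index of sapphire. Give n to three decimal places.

Full polarization of the reflected beam means tan θ_B = n₂/n₁, where n₁ is the incident medium (sapphire).
n₁ = n₂ / tan θ_B = 1.000 / tan 29.48° = 1.769.

n ≈ 1.769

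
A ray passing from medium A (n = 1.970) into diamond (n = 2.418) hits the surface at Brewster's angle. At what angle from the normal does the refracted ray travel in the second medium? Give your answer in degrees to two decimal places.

tan θ_B = n₂/n₁ = 2.418/1.970 = 1.2274, so θ_B = 50.83°.
Since θ_B + θ_t = 90° at Brewster incidence, θ_t = 90° − 50.83° = 39.17°.

θ_t ≈ 39.17°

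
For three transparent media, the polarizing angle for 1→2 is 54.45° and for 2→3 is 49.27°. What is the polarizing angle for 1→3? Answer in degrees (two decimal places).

tan θ_B(1→2) = n₂/n₁ = tan 54.45° = 1.3994.
tan θ_B(2→3) = n₃/n₂ = tan 49.27° = 1.1614.
n₃/n₁ = 1.6252. Then tan θ_B(1→3) = n₃/n₁, so θ_B(1→3) = arctan(1.6252) = 58.40°.

θ_B ≈ 58.40°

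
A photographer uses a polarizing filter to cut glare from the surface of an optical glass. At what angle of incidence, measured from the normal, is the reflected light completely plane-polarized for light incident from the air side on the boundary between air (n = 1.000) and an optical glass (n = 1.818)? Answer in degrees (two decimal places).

At Brewster's angle the reflected and refracted rays are perpendicular, which with Snell's law gives tan θ_B = n₂/n₁.
tan θ_B = n₂/n₁ = 1.818/1.000 = 1.8180. Taking the arctangent, θ_B = 61.19°.

θ_B ≈ 61.19°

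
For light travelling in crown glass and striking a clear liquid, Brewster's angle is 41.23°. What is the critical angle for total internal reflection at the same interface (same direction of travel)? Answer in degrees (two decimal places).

θ_c ≈ 61.21°

From Brewster, n₂/n₁ = tan θ_B = tan 41.23° = 0.8764.
Then sin θ_c = n₂/n₁ = 0.8764, so θ_c = arcsin 0.8764 = 61.21°.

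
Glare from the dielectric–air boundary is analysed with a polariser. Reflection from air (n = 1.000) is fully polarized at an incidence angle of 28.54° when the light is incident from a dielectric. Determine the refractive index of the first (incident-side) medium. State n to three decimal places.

n ≈ 1.839

Brewster's law: tan θ_B = n₂/n₁ (light incident in a dielectric, refracted into air).
n₁ = n₂ / tan θ_B = 1.000 / tan 28.54° = 1.839.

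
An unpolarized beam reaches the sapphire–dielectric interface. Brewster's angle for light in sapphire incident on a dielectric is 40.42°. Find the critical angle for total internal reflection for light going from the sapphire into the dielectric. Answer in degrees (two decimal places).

θ_c ≈ 58.39°

From Brewster, n₂/n₁ = tan θ_B = tan 40.42° = 0.8517.
Then sin θ_c = n₂/n₁ = 0.8517, so θ_c = arcsin 0.8517 = 58.39°.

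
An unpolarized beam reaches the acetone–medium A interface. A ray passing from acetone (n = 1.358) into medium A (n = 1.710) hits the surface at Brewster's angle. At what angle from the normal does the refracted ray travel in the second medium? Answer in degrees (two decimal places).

First find Brewster's angle: tan θ_B = 1.710/1.358 = 1.2592, giving θ_B = 51.55°.
At Brewster's angle the reflected and refracted rays are perpendicular, so θ_t = 90° − θ_B = 90° − 51.55° = 38.45°.

θ_t ≈ 38.45°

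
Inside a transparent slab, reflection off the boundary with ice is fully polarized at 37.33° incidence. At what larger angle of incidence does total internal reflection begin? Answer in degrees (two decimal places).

θ_c ≈ 49.70°

n₂/n₁ = tan 37.33° = 0.7626; the critical angle satisfies sin θ_c = n₂/n₁.
θ_c = arcsin(0.7626) = 49.70°.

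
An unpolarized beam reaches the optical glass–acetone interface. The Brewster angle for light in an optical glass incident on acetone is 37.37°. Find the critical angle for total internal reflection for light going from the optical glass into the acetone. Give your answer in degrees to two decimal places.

θ_c ≈ 49.79°

tan θ_B = n₂/n₁ = tan 37.37° = 0.7637.
Total internal reflection: sin θ_c = n₂/n₁ = 0.7637.
θ_c = arcsin(0.7637) = 49.79°.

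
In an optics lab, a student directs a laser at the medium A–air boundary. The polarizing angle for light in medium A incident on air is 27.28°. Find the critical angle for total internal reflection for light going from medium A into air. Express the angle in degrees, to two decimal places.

From Brewster, n₂/n₁ = tan θ_B = tan 27.28° = 0.5157.
Then sin θ_c = n₂/n₁ = 0.5157, so θ_c = arcsin 0.5157 = 31.04°.

θ_c ≈ 31.04°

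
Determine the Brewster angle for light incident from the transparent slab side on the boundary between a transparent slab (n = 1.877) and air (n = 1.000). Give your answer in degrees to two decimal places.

θ_B ≈ 28.05°

At Brewster's angle the reflected and refracted rays are perpendicular, which with Snell's law gives tan θ_B = n₂/n₁.
Brewster's condition: tan θ_B = n₂/n₁ = 1.000/1.877 = 0.5328. Taking the arctangent, θ_B = 28.05°.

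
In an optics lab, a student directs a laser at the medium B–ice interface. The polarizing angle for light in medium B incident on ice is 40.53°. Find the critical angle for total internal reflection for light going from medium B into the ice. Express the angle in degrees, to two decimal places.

θ_c ≈ 58.76°

tan θ_B = n₂/n₁ = tan 40.53° = 0.8550.
Total internal reflection: sin θ_c = n₂/n₁ = 0.8550.
θ_c = arcsin(0.8550) = 58.76°.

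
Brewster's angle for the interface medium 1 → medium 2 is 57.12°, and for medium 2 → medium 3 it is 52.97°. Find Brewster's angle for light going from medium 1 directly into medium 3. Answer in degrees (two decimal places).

Each Brewster angle gives a ratio: n₂/n₁ = tan 57.12° = 1.5469, n₃/n₂ = tan 52.97° = 1.3256.
n₃/n₁ = 2.0506. Then tan θ_B(1→3) = n₃/n₁, so θ_B(1→3) = arctan(2.0506) = 64.00°.

θ_B ≈ 64.00°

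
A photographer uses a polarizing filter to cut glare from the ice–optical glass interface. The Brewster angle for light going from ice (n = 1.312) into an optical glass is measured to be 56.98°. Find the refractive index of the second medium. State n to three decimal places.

Full polarization of the reflected beam means tan θ_B = n₂/n₁, where n₁ is the incident medium (ice).
n₂ = n₁ tan θ_B = 1.312 × tan 56.98° = 2.019.

n ≈ 2.019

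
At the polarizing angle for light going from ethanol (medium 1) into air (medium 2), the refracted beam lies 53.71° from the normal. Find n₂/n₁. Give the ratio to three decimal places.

At Brewster incidence θ_B = 90° − θ_t = 90° − 53.71° = 36.29°.
Then n₂/n₁ = tan θ_B = tan 36.29° = 0.734.

n₂/n₁ ≈ 0.734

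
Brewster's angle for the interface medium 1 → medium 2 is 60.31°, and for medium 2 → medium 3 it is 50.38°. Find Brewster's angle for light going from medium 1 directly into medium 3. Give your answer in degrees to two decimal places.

θ_B ≈ 64.73°

tan θ_B(1→2) = n₂/n₁ = tan 60.31° = 1.7539.
tan θ_B(2→3) = n₃/n₂ = tan 50.38° = 1.2079.
So n₃/n₁ = (n₂/n₁)(n₃/n₂) = 1.7539 × 1.2079 = 2.1186.
θ_B(1→3) = arctan(2.1186) = 64.73°.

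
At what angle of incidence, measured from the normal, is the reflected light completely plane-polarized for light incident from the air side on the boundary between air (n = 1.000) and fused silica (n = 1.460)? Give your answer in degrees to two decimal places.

θ_B ≈ 55.59°

At Brewster's angle the reflected and refracted rays are perpendicular, which with Snell's law gives tan θ_B = n₂/n₁.
Brewster's condition: tan θ_B = n₂/n₁ = 1.460/1.000 = 1.4600. Taking the arctangent, θ_B = 55.59°.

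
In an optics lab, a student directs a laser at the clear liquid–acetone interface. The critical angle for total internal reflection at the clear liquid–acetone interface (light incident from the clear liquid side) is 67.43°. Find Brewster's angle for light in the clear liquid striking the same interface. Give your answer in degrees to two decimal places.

sin θ_c = n₂/n₁, so n₂/n₁ = sin 67.43° = 0.9234.
Brewster: tan θ_B = n₂/n₁ = 0.9234.
θ_B = arctan(0.9234) = 42.72°.

θ_B ≈ 42.72°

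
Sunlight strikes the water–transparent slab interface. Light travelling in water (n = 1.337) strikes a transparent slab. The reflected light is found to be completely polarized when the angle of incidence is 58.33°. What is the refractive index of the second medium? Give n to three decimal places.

At Brewster's angle, tan θ_B = n₂/n₁ with n₁ on the incident side (water) and n₂ on the transmitted side (a transparent slab).
n₂ = n₁ tan θ_B = 1.337 × tan 58.33° = 2.167.

n ≈ 2.167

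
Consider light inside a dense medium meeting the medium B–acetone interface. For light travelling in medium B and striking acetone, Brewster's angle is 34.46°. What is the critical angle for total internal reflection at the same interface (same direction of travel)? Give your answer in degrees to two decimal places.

tan θ_B = n₂/n₁ = tan 34.46° = 0.6863.
Total internal reflection: sin θ_c = n₂/n₁ = 0.6863.
θ_c = arcsin(0.6863) = 43.33°.

θ_c ≈ 43.33°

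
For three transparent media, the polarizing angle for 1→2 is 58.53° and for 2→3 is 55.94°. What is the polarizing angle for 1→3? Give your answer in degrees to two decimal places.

θ_B ≈ 67.52°

Each Brewster angle gives a ratio: n₂/n₁ = tan 58.53° = 1.6338, n₃/n₂ = tan 55.94° = 1.4792.
Multiplying, n₃/n₁ = 1.6338 × 1.4792 = 2.4167, and θ_B(1→3) = arctan 2.4167 = 67.52°.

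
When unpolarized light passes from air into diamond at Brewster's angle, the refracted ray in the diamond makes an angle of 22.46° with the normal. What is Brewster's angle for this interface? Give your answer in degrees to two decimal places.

θ_B ≈ 67.54°

Since the reflected and refracted rays are at right angles at the polarizing angle, θ_B + θ_t = 90°.
So θ_B = 90° − θ_t = 90° − 22.46° = 67.54°.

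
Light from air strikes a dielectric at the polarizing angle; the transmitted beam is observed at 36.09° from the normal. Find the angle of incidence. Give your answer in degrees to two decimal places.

θ_B ≈ 53.91°

At Brewster's angle the reflected and refracted rays are perpendicular, so θ_B + θ_t = 90°.
θ_B = 90° − 36.09° = 53.91°.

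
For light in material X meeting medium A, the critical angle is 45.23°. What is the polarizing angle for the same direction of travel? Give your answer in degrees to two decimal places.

θ_B ≈ 35.37°

sin θ_c = n₂/n₁, so n₂/n₁ = sin 45.23° = 0.7099.
Brewster: tan θ_B = n₂/n₁ = 0.7099.
θ_B = arctan(0.7099) = 35.37°.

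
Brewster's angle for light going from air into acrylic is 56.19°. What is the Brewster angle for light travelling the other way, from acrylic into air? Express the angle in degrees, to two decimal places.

θ_B' ≈ 33.81°

The two Brewster angles are complementary: θ_B' = 90° − θ_B = 90° − 56.19° = 33.81°.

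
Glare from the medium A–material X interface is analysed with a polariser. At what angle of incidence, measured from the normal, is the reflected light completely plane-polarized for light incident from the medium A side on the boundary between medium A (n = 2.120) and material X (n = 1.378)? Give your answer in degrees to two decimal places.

Here n₂/n₁ = 1.378/2.120 = 0.6500, and Brewster's law gives tan θ_B = n₂/n₁.
So θ_B = arctan 0.6500 = 33.02°.

θ_B ≈ 33.02°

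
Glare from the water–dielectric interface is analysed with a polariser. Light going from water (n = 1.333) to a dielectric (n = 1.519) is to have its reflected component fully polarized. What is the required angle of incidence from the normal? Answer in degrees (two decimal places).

Brewster's condition: tan θ_B = n₂/n₁ = 1.519/1.333 = 1.1395.
θ_B = arctan(1.1395) = 48.73°.

θ_B ≈ 48.73°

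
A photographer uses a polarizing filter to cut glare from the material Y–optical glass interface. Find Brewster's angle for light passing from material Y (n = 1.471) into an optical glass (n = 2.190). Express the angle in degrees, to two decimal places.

Here n₂/n₁ = 2.190/1.471 = 1.4888, and Brewster's law gives tan θ_B = n₂/n₁. Taking the arctangent, θ_B = 56.11°.

θ_B ≈ 56.11°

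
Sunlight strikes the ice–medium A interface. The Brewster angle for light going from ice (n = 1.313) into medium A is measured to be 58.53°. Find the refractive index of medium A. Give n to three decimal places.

n ≈ 2.145

At the Brewster angle, tan θ_B = n₂/n₁ with n₁ on the incident side (ice) and n₂ on the transmitted side (medium A).
n₂ = n₁ tan θ_B = 1.313 × tan 58.53° = 2.145.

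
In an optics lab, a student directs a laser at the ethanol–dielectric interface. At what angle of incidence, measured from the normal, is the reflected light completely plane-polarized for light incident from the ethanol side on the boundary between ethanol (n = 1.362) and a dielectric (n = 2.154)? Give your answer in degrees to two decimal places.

At Brewster's angle the reflected and refracted rays are perpendicular, which with Snell's law gives tan θ_B = n₂/n₁.
tan θ_B = n₂/n₁ = 2.154/1.362 = 1.5815. Taking the arctangent, θ_B = 57.69°.

θ_B ≈ 57.69°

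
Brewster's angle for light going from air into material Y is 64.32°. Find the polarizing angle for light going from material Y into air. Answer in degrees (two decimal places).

θ_B' ≈ 25.68°

Reversing the direction swaps n₁ and n₂, so tan θ_B' = 1/tan θ_B and θ_B' = 90° − θ_B.
Hence θ_B' = 90° − 64.32° = 25.68°.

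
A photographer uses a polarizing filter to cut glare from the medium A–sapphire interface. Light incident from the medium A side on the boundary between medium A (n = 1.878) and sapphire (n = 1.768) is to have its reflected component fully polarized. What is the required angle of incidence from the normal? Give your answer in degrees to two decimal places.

The reflected p-component vanishes when tan θ_B = n₂/n₁.
tan θ_B = n₂/n₁ = 1.768/1.878 = 0.9414.
θ_B = arctan(0.9414) = 43.27°.

θ_B ≈ 43.27°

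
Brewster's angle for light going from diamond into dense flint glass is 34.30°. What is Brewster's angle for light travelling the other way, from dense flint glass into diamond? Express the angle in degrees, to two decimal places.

tan θ_B' = n₁/n₂ = 1/tan θ_B, so θ_B' = 90° − θ_B.
θ_B' = 90° − 34.30° = 55.70°.

θ_B' ≈ 55.70°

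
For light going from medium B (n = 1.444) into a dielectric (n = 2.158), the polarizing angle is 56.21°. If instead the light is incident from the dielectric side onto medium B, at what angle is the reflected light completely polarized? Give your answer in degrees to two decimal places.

θ_B' ≈ 33.79°

The two Brewster angles are complementary: θ_B' = 90° − θ_B = 90° − 56.21° = 33.79°.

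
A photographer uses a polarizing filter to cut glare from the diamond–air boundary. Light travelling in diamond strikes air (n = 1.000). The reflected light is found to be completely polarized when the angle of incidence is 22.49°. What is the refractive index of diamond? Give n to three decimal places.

Full polarization of the reflected beam means tan θ_B = n₂/n₁, where n₁ is the incident medium (diamond).
n₁ = n₂ / tan θ_B = 1.000 / tan 22.49° = 2.415.

n ≈ 2.415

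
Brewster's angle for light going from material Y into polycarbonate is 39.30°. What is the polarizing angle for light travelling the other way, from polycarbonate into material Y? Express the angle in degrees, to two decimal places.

θ_B' ≈ 50.70°

The two Brewster angles are complementary: θ_B' = 90° − θ_B = 90° − 39.30° = 50.70°.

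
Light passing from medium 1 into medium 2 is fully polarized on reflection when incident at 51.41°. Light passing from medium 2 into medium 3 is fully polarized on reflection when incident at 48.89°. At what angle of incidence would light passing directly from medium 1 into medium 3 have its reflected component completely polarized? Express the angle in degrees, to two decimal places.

θ_B ≈ 55.15°

Each Brewster angle gives a ratio: n₂/n₁ = tan 51.41° = 1.2531, n₃/n₂ = tan 48.89° = 1.1459.
So n₃/n₁ = (n₂/n₁)(n₃/n₂) = 1.2531 × 1.1459 = 1.4360.
θ_B(1→3) = arctan(1.4360) = 55.15°.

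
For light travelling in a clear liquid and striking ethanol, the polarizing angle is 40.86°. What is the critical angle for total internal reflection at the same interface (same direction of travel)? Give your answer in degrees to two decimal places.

θ_c ≈ 59.88°

tan θ_B = n₂/n₁ = tan 40.86° = 0.8650.
Total internal reflection: sin θ_c = n₂/n₁ = 0.8650.
θ_c = arcsin(0.8650) = 59.88°.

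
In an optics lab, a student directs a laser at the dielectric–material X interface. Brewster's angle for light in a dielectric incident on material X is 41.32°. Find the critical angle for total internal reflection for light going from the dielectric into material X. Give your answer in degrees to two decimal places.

From Brewster, n₂/n₁ = tan θ_B = tan 41.32° = 0.8791.
Then sin θ_c = n₂/n₁ = 0.8791, so θ_c = arcsin 0.8791 = 61.54°.

θ_c ≈ 61.54°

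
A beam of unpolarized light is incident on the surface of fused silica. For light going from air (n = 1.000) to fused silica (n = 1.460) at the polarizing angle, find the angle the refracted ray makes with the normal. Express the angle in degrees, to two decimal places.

θ_B = arctan(n₂/n₁) = arctan(1.460/1.000) = 55.59°.
Since θ_B + θ_t = 90° at Brewster incidence, θ_t = 90° − 55.59° = 34.41°.

θ_t ≈ 34.41°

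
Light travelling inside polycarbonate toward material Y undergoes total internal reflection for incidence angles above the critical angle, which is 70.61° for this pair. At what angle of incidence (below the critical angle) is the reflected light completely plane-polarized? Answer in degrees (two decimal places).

sin θ_c = n₂/n₁, so n₂/n₁ = sin 70.61° = 0.9433.
Brewster: tan θ_B = n₂/n₁ = 0.9433.
θ_B = arctan(0.9433) = 43.33°.

θ_B ≈ 43.33°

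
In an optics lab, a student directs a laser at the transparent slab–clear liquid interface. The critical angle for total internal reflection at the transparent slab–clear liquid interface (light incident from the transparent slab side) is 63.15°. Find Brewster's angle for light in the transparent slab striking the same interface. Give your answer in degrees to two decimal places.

n₂/n₁ = sin θ_c = sin 63.15° = 0.8922.
tan θ_B equals the same ratio, so θ_B = arctan(0.8922) = 41.74°.

θ_B ≈ 41.74°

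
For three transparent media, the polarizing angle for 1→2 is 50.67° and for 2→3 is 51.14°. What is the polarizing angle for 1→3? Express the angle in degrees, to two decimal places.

θ_B ≈ 56.57°

n₂/n₁ = tan 50.67° = 1.2205 and n₃/n₂ = tan 51.14° = 1.2411.
So n₃/n₁ = (n₂/n₁)(n₃/n₂) = 1.2205 × 1.2411 = 1.5147.
θ_B(1→3) = arctan(1.5147) = 56.57°.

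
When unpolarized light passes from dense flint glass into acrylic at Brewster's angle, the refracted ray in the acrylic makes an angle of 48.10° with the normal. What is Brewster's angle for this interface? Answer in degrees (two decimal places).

Since the reflected and refracted rays are at right angles at the polarizing angle, θ_B + θ_t = 90°.
θ_B = 90° − 48.10° = 41.90°.

θ_B ≈ 41.90°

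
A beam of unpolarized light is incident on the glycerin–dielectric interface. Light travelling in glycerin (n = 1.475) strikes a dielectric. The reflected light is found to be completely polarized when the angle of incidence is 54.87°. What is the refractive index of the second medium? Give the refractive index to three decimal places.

n ≈ 2.096

Brewster's law: tan θ_B = n₂/n₁ (light incident in glycerin, refracted into a dielectric).
n₂ = n₁ tan θ_B = 1.475 × tan 54.87° = 2.096.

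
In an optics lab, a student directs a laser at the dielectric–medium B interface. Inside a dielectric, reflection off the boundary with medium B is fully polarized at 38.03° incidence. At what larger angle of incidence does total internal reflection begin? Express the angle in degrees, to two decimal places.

tan θ_B = n₂/n₁ = tan 38.03° = 0.7821.
Total internal reflection: sin θ_c = n₂/n₁ = 0.7821.
θ_c = arcsin(0.7821) = 51.46°.

θ_c ≈ 51.46°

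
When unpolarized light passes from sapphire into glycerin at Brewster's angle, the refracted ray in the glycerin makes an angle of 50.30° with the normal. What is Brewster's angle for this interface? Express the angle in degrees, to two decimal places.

At Brewster's angle the reflected and refracted rays are perpendicular, so θ_B + θ_t = 90°.
So θ_B = 90° − θ_t = 90° − 50.30° = 39.70°.

θ_B ≈ 39.70°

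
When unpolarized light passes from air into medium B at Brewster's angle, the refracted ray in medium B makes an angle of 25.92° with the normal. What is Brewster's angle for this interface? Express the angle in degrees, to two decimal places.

Brewster's condition makes the reflected and refracted beams perpendicular: θ_B + θ_t = 90°.
So θ_B = 90° − θ_t = 90° − 25.92° = 64.08°.

θ_B ≈ 64.08°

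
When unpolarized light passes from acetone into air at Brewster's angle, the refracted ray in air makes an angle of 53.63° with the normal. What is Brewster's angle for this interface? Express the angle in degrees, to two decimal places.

At Brewster's angle the reflected and refracted rays are perpendicular, so θ_B + θ_t = 90°.
So θ_B = 90° − θ_t = 90° − 53.63° = 36.37°.

θ_B ≈ 36.37°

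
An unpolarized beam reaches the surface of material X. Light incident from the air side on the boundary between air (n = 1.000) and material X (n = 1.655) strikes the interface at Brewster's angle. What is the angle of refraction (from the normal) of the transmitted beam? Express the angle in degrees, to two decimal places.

θ_B = arctan(n₂/n₁) = arctan(1.655/1.000) = 58.86°.
At Brewster's angle the reflected and refracted rays are perpendicular, so θ_t = 90° − θ_B = 90° − 58.86° = 31.14°.

θ_t ≈ 31.14°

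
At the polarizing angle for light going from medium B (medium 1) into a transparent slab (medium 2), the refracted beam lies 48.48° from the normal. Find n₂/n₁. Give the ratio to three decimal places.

n₂/n₁ ≈ 0.885

At Brewster incidence θ_B = 90° − θ_t = 90° − 48.48° = 41.52°.
tan θ_B = n₂/n₁, so n₂/n₁ = tan 41.52° = 0.885.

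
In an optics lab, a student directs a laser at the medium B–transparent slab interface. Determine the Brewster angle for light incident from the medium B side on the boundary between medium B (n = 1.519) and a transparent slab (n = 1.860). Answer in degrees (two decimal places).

θ_B ≈ 50.76°

At Brewster's angle the reflected and refracted rays are perpendicular, which with Snell's law gives tan θ_B = n₂/n₁.
tan θ_B = n₂/n₁ = 1.860/1.519 = 1.2245.
θ_B = arctan(1.2245) = 50.76°.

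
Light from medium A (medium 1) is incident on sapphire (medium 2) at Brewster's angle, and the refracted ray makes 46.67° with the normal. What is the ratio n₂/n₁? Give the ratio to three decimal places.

n₂/n₁ ≈ 0.943

θ_B + θ_t = 90°, so θ_B = 90° − 46.67° = 43.33°.
Then n₂/n₁ = tan θ_B = tan 43.33° = 0.943.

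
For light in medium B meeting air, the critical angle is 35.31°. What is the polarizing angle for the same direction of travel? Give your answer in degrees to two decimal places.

θ_B ≈ 30.03°

sin θ_c = n₂/n₁, so n₂/n₁ = sin 35.31° = 0.5780.
Brewster: tan θ_B = n₂/n₁ = 0.5780.
θ_B = arctan(0.5780) = 30.03°.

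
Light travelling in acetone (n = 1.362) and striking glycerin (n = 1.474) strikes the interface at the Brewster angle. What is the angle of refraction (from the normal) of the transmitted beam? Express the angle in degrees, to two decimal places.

tan θ_B = n₂/n₁ = 1.474/1.362 = 1.0822, so θ_B = 47.26°.
Since θ_B + θ_t = 90° at Brewster incidence, θ_t = 90° − 47.26° = 42.74°.

θ_t ≈ 42.74°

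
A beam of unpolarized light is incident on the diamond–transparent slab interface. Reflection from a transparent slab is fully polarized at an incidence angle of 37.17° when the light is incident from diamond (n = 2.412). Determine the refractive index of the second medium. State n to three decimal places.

n ≈ 1.829

At Brewster's angle, tan θ_B = n₂/n₁ with n₁ on the incident side (diamond) and n₂ on the transmitted side (a transparent slab).
n₂ = n₁ tan θ_B = 2.412 × tan 37.17° = 1.829.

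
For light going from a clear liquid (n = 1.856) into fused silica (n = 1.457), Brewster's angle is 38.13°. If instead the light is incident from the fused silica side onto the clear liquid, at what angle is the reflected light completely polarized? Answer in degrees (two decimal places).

θ_B' ≈ 51.87°

The two Brewster angles are complementary: θ_B' = 90° − θ_B = 90° − 38.13° = 51.87°.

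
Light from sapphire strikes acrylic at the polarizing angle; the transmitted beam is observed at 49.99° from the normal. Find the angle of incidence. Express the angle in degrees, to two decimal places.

Since the reflected and refracted rays are at right angles at the polarizing angle, θ_B + θ_t = 90°.
θ_B = 90° − 49.99° = 40.01°.

θ_B ≈ 40.01°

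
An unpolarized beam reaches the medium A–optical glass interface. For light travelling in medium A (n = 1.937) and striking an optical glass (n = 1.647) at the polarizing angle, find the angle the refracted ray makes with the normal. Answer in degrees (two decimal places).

θ_B = arctan(n₂/n₁) = arctan(1.647/1.937) = 40.37°.
Since θ_B + θ_t = 90° at Brewster incidence, θ_t = 90° − 40.37° = 49.63°.

θ_t ≈ 49.63°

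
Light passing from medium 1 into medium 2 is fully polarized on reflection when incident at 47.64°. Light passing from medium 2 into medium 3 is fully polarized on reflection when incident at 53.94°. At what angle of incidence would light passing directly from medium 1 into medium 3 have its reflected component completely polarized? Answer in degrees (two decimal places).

θ_B ≈ 56.42°

n₂/n₁ = tan 47.64° = 1.0967 and n₃/n₂ = tan 53.94° = 1.3734.
Multiplying, n₃/n₁ = 1.0967 × 1.3734 = 1.5061, and θ_B(1→3) = arctan 1.5061 = 56.42°.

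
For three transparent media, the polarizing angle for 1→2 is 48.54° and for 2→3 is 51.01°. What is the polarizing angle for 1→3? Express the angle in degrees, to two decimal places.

Each Brewster angle gives a ratio: n₂/n₁ = tan 48.54° = 1.1319, n₃/n₂ = tan 51.01° = 1.2353.
So n₃/n₁ = (n₂/n₁)(n₃/n₂) = 1.1319 × 1.2353 = 1.3983.
θ_B(1→3) = arctan(1.3983) = 54.43°.

θ_B ≈ 54.43°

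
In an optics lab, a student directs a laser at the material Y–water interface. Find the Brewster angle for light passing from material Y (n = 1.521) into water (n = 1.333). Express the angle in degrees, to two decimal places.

θ_B ≈ 41.23°

At Brewster's angle the reflected and refracted rays are perpendicular, which with Snell's law gives tan θ_B = n₂/n₁.
Brewster's condition: tan θ_B = n₂/n₁ = 1.333/1.521 = 0.8764. Taking the arctangent, θ_B = 41.23°.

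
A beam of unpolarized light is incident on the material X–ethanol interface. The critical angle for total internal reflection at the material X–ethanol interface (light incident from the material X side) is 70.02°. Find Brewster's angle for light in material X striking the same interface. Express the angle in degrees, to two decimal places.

At the critical angle sin θ_c = n₂/n₁, giving n₂/n₁ = sin 70.02° = 0.9398.
Then tan θ_B = n₂/n₁ = 0.9398, so θ_B = arctan 0.9398 = 43.22°.

θ_B ≈ 43.22°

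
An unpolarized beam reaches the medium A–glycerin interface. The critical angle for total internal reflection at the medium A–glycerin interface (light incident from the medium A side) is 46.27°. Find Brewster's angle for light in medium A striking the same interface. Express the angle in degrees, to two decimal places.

sin θ_c = n₂/n₁, so n₂/n₁ = sin 46.27° = 0.7226.
Brewster: tan θ_B = n₂/n₁ = 0.7226.
θ_B = arctan(0.7226) = 35.85°.

θ_B ≈ 35.85°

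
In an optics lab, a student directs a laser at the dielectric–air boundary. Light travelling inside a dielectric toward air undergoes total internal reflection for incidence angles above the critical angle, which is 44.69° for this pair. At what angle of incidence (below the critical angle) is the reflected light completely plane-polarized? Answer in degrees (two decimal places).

θ_B ≈ 35.12°

sin θ_c = n₂/n₁, so n₂/n₁ = sin 44.69° = 0.7033.
Brewster: tan θ_B = n₂/n₁ = 0.7033.
θ_B = arctan(0.7033) = 35.12°.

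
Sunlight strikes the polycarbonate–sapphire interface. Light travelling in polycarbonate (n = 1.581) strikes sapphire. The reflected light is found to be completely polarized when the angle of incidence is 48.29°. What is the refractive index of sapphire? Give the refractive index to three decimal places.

n ≈ 1.774

Full polarization of the reflected beam means tan θ_B = n₂/n₁, where n₁ is the incident medium (polycarbonate).
n₂ = n₁ tan θ_B = 1.581 × tan 48.29° = 1.774.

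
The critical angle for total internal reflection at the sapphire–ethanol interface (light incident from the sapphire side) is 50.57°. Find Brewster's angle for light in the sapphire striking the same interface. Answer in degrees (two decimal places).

sin θ_c = n₂/n₁, so n₂/n₁ = sin 50.57° = 0.7724.
Brewster: tan θ_B = n₂/n₁ = 0.7724.
θ_B = arctan(0.7724) = 37.68°.

θ_B ≈ 37.68°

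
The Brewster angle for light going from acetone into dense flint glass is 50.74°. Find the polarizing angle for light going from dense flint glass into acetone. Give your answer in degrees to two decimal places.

Reversing the direction swaps n₁ and n₂, so tan θ_B' = 1/tan θ_B and θ_B' = 90° − θ_B.
Hence θ_B' = 90° − 50.74° = 39.26°.

θ_B' ≈ 39.26°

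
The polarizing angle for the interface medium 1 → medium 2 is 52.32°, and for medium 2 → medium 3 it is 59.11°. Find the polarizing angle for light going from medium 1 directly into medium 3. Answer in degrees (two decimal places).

n₂/n₁ = tan 52.32° = 1.2948 and n₃/n₂ = tan 59.11° = 1.6715.
Multiplying, n₃/n₁ = 1.2948 × 1.6715 = 2.1643, and θ_B(1→3) = arctan 2.1643 = 65.20°.

θ_B ≈ 65.20°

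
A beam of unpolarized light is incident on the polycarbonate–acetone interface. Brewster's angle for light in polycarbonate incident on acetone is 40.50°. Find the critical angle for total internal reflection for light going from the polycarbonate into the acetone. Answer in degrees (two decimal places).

θ_c ≈ 58.66°

From Brewster, n₂/n₁ = tan θ_B = tan 40.50° = 0.8541.
Then sin θ_c = n₂/n₁ = 0.8541, so θ_c = arcsin 0.8541 = 58.66°.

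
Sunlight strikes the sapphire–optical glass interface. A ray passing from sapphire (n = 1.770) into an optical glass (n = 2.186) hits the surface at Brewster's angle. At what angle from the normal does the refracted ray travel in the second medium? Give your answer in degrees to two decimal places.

θ_t ≈ 39.00°

θ_B = arctan(n₂/n₁) = arctan(2.186/1.770) = 51.00°.
The refracted ray is perpendicular to the reflected ray, so θ_t = 90° − θ_B = 39.00°.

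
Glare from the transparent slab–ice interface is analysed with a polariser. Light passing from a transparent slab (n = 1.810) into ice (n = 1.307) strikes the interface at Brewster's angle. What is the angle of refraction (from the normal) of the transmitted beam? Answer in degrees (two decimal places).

θ_B = arctan(n₂/n₁) = arctan(1.307/1.810) = 35.83°.
At Brewster's angle the reflected and refracted rays are perpendicular, so θ_t = 90° − θ_B = 90° − 35.83° = 54.17°.

θ_t ≈ 54.17°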